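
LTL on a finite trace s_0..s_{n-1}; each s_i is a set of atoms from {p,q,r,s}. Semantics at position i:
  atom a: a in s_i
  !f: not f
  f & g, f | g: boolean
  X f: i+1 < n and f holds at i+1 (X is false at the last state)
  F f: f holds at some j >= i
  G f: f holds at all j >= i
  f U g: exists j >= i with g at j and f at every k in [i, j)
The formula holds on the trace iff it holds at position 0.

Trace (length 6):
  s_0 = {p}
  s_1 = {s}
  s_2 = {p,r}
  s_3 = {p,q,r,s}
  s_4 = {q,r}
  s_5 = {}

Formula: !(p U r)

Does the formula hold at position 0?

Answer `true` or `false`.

s_0={p}: !(p U r)=True (p U r)=False p=True r=False
s_1={s}: !(p U r)=True (p U r)=False p=False r=False
s_2={p,r}: !(p U r)=False (p U r)=True p=True r=True
s_3={p,q,r,s}: !(p U r)=False (p U r)=True p=True r=True
s_4={q,r}: !(p U r)=False (p U r)=True p=False r=True
s_5={}: !(p U r)=True (p U r)=False p=False r=False

Answer: true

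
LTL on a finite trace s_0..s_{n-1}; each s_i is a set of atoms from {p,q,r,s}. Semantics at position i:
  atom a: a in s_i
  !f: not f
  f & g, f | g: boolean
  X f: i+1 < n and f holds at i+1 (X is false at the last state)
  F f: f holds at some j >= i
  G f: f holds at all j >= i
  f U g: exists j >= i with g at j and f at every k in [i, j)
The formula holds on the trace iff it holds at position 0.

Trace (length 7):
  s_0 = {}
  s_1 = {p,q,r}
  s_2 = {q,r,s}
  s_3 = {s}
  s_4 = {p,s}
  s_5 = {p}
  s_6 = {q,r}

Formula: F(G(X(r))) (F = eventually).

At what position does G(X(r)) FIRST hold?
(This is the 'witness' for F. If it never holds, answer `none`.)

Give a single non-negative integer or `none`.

s_0={}: G(X(r))=False X(r)=True r=False
s_1={p,q,r}: G(X(r))=False X(r)=True r=True
s_2={q,r,s}: G(X(r))=False X(r)=False r=True
s_3={s}: G(X(r))=False X(r)=False r=False
s_4={p,s}: G(X(r))=False X(r)=False r=False
s_5={p}: G(X(r))=False X(r)=True r=False
s_6={q,r}: G(X(r))=False X(r)=False r=True
F(G(X(r))) does not hold (no witness exists).

Answer: none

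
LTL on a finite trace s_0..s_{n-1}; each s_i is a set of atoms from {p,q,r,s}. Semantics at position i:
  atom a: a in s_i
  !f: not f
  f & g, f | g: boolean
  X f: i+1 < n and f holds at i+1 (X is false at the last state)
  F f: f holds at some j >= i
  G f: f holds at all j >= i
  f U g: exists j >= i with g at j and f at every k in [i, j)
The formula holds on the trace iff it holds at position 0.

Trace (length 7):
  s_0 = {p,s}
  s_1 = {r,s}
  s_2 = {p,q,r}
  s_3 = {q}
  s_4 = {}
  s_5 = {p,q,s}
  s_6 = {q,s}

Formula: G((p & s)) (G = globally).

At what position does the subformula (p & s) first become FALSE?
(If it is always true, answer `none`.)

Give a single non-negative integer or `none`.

Answer: 1

Derivation:
s_0={p,s}: (p & s)=True p=True s=True
s_1={r,s}: (p & s)=False p=False s=True
s_2={p,q,r}: (p & s)=False p=True s=False
s_3={q}: (p & s)=False p=False s=False
s_4={}: (p & s)=False p=False s=False
s_5={p,q,s}: (p & s)=True p=True s=True
s_6={q,s}: (p & s)=False p=False s=True
G((p & s)) holds globally = False
First violation at position 1.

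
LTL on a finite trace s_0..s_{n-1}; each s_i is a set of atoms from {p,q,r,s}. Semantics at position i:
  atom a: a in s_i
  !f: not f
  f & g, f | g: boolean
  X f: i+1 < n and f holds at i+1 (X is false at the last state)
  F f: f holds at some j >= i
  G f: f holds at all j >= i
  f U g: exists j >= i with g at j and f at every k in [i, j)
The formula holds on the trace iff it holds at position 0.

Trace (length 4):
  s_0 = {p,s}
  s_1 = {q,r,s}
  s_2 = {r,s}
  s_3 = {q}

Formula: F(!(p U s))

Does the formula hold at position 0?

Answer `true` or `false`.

s_0={p,s}: F(!(p U s))=True !(p U s)=False (p U s)=True p=True s=True
s_1={q,r,s}: F(!(p U s))=True !(p U s)=False (p U s)=True p=False s=True
s_2={r,s}: F(!(p U s))=True !(p U s)=False (p U s)=True p=False s=True
s_3={q}: F(!(p U s))=True !(p U s)=True (p U s)=False p=False s=False

Answer: true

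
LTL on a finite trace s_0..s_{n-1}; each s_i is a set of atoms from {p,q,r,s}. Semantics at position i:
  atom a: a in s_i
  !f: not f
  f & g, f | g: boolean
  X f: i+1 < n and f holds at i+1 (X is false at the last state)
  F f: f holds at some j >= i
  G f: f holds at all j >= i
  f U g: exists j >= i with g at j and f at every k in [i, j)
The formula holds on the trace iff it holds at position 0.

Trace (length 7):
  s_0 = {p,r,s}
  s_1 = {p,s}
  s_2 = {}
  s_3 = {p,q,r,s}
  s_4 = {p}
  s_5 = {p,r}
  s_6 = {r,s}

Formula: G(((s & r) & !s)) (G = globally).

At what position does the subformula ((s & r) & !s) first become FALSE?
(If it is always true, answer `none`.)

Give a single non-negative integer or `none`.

s_0={p,r,s}: ((s & r) & !s)=False (s & r)=True s=True r=True !s=False
s_1={p,s}: ((s & r) & !s)=False (s & r)=False s=True r=False !s=False
s_2={}: ((s & r) & !s)=False (s & r)=False s=False r=False !s=True
s_3={p,q,r,s}: ((s & r) & !s)=False (s & r)=True s=True r=True !s=False
s_4={p}: ((s & r) & !s)=False (s & r)=False s=False r=False !s=True
s_5={p,r}: ((s & r) & !s)=False (s & r)=False s=False r=True !s=True
s_6={r,s}: ((s & r) & !s)=False (s & r)=True s=True r=True !s=False
G(((s & r) & !s)) holds globally = False
First violation at position 0.

Answer: 0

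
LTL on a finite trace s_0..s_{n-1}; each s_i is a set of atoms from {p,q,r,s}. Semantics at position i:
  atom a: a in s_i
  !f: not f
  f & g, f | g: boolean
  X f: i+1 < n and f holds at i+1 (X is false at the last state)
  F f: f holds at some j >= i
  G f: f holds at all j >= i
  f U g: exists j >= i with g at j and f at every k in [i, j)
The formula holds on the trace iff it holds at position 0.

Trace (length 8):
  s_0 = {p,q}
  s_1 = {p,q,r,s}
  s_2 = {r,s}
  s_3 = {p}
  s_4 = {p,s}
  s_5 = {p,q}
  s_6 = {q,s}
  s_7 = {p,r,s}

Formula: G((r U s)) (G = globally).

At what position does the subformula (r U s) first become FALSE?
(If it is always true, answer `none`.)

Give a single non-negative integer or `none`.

Answer: 0

Derivation:
s_0={p,q}: (r U s)=False r=False s=False
s_1={p,q,r,s}: (r U s)=True r=True s=True
s_2={r,s}: (r U s)=True r=True s=True
s_3={p}: (r U s)=False r=False s=False
s_4={p,s}: (r U s)=True r=False s=True
s_5={p,q}: (r U s)=False r=False s=False
s_6={q,s}: (r U s)=True r=False s=True
s_7={p,r,s}: (r U s)=True r=True s=True
G((r U s)) holds globally = False
First violation at position 0.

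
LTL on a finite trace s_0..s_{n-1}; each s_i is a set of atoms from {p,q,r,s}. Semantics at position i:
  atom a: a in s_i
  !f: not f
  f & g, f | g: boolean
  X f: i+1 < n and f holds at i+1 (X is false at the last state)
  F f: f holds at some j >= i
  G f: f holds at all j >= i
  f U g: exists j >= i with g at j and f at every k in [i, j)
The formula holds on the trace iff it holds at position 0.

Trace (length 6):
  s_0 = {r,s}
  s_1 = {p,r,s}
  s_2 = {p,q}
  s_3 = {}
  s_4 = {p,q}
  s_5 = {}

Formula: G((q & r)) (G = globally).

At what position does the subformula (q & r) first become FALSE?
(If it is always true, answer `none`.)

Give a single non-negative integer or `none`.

Answer: 0

Derivation:
s_0={r,s}: (q & r)=False q=False r=True
s_1={p,r,s}: (q & r)=False q=False r=True
s_2={p,q}: (q & r)=False q=True r=False
s_3={}: (q & r)=False q=False r=False
s_4={p,q}: (q & r)=False q=True r=False
s_5={}: (q & r)=False q=False r=False
G((q & r)) holds globally = False
First violation at position 0.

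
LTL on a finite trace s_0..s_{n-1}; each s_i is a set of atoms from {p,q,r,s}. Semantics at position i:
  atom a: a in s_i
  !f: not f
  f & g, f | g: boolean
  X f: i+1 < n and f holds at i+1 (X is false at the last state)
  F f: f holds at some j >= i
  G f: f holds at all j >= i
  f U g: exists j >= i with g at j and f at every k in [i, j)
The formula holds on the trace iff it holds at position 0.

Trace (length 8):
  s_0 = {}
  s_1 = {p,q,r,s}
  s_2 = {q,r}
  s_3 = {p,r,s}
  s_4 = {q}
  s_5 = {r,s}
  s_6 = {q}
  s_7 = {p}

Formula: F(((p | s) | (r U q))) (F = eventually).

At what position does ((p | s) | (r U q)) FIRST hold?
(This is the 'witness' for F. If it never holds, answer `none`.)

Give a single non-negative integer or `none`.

Answer: 1

Derivation:
s_0={}: ((p | s) | (r U q))=False (p | s)=False p=False s=False (r U q)=False r=False q=False
s_1={p,q,r,s}: ((p | s) | (r U q))=True (p | s)=True p=True s=True (r U q)=True r=True q=True
s_2={q,r}: ((p | s) | (r U q))=True (p | s)=False p=False s=False (r U q)=True r=True q=True
s_3={p,r,s}: ((p | s) | (r U q))=True (p | s)=True p=True s=True (r U q)=True r=True q=False
s_4={q}: ((p | s) | (r U q))=True (p | s)=False p=False s=False (r U q)=True r=False q=True
s_5={r,s}: ((p | s) | (r U q))=True (p | s)=True p=False s=True (r U q)=True r=True q=False
s_6={q}: ((p | s) | (r U q))=True (p | s)=False p=False s=False (r U q)=True r=False q=True
s_7={p}: ((p | s) | (r U q))=True (p | s)=True p=True s=False (r U q)=False r=False q=False
F(((p | s) | (r U q))) holds; first witness at position 1.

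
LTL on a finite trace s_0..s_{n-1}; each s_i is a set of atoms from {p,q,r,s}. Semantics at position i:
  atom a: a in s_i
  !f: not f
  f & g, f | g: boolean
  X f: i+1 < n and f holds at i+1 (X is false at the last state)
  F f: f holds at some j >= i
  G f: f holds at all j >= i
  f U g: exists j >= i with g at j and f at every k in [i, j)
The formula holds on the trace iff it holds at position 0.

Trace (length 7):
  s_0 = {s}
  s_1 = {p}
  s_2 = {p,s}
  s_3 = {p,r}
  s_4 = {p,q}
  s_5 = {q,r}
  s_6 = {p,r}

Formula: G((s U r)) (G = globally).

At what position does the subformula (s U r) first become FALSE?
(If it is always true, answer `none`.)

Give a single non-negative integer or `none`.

Answer: 0

Derivation:
s_0={s}: (s U r)=False s=True r=False
s_1={p}: (s U r)=False s=False r=False
s_2={p,s}: (s U r)=True s=True r=False
s_3={p,r}: (s U r)=True s=False r=True
s_4={p,q}: (s U r)=False s=False r=False
s_5={q,r}: (s U r)=True s=False r=True
s_6={p,r}: (s U r)=True s=False r=True
G((s U r)) holds globally = False
First violation at position 0.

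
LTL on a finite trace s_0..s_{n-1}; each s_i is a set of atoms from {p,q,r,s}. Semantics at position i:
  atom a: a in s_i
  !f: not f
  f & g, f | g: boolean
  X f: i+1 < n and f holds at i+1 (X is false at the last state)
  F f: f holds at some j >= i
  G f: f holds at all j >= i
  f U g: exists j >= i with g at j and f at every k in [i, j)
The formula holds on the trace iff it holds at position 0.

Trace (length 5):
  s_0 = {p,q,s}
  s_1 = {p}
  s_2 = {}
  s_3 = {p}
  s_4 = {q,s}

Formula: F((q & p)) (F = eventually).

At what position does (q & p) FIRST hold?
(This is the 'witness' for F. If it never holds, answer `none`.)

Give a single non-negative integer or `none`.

s_0={p,q,s}: (q & p)=True q=True p=True
s_1={p}: (q & p)=False q=False p=True
s_2={}: (q & p)=False q=False p=False
s_3={p}: (q & p)=False q=False p=True
s_4={q,s}: (q & p)=False q=True p=False
F((q & p)) holds; first witness at position 0.

Answer: 0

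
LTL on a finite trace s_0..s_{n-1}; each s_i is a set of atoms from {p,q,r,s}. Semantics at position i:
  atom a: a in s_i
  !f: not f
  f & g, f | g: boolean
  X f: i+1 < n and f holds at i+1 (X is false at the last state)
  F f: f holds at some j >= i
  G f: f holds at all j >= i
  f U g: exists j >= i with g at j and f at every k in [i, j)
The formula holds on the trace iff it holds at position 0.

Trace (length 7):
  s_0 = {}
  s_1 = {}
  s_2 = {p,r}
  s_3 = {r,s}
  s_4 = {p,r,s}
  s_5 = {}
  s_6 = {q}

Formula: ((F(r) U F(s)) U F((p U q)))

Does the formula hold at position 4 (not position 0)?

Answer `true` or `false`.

s_0={}: ((F(r) U F(s)) U F((p U q)))=True (F(r) U F(s))=True F(r)=True r=False F(s)=True s=False F((p U q))=True (p U q)=False p=False q=False
s_1={}: ((F(r) U F(s)) U F((p U q)))=True (F(r) U F(s))=True F(r)=True r=False F(s)=True s=False F((p U q))=True (p U q)=False p=False q=False
s_2={p,r}: ((F(r) U F(s)) U F((p U q)))=True (F(r) U F(s))=True F(r)=True r=True F(s)=True s=False F((p U q))=True (p U q)=False p=True q=False
s_3={r,s}: ((F(r) U F(s)) U F((p U q)))=True (F(r) U F(s))=True F(r)=True r=True F(s)=True s=True F((p U q))=True (p U q)=False p=False q=False
s_4={p,r,s}: ((F(r) U F(s)) U F((p U q)))=True (F(r) U F(s))=True F(r)=True r=True F(s)=True s=True F((p U q))=True (p U q)=False p=True q=False
s_5={}: ((F(r) U F(s)) U F((p U q)))=True (F(r) U F(s))=False F(r)=False r=False F(s)=False s=False F((p U q))=True (p U q)=False p=False q=False
s_6={q}: ((F(r) U F(s)) U F((p U q)))=True (F(r) U F(s))=False F(r)=False r=False F(s)=False s=False F((p U q))=True (p U q)=True p=False q=True
Evaluating at position 4: result = True

Answer: true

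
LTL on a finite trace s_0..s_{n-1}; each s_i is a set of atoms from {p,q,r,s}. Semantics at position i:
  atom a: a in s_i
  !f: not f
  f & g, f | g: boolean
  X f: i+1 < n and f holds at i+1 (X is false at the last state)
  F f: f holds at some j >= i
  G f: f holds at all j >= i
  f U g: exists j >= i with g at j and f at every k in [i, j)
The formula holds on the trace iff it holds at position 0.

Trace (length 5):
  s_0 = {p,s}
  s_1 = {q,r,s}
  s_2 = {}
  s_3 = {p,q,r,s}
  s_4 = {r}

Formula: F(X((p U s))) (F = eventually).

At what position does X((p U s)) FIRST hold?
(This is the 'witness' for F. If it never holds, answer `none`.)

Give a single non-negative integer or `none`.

Answer: 0

Derivation:
s_0={p,s}: X((p U s))=True (p U s)=True p=True s=True
s_1={q,r,s}: X((p U s))=False (p U s)=True p=False s=True
s_2={}: X((p U s))=True (p U s)=False p=False s=False
s_3={p,q,r,s}: X((p U s))=False (p U s)=True p=True s=True
s_4={r}: X((p U s))=False (p U s)=False p=False s=False
F(X((p U s))) holds; first witness at position 0.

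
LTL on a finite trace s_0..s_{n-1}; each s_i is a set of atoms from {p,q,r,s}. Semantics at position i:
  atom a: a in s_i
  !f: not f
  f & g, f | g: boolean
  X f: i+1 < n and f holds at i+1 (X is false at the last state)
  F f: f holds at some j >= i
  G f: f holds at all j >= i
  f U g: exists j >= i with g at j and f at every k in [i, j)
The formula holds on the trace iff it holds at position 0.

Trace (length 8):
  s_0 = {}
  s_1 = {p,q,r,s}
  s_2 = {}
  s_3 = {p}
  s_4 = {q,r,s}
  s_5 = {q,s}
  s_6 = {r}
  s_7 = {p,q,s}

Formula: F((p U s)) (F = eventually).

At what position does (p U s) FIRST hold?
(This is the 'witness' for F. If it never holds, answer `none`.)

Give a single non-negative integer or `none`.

Answer: 1

Derivation:
s_0={}: (p U s)=False p=False s=False
s_1={p,q,r,s}: (p U s)=True p=True s=True
s_2={}: (p U s)=False p=False s=False
s_3={p}: (p U s)=True p=True s=False
s_4={q,r,s}: (p U s)=True p=False s=True
s_5={q,s}: (p U s)=True p=False s=True
s_6={r}: (p U s)=False p=False s=False
s_7={p,q,s}: (p U s)=True p=True s=True
F((p U s)) holds; first witness at position 1.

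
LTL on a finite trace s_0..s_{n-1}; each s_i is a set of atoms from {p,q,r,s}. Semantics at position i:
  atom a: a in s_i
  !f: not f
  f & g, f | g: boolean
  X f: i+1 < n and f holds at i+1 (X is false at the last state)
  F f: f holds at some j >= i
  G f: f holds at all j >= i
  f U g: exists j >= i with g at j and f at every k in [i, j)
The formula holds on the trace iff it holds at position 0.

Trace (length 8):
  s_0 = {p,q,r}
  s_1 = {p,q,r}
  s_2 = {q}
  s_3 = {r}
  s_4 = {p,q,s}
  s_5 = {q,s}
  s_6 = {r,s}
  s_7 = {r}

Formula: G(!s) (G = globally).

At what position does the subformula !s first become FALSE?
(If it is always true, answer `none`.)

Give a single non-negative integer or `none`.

s_0={p,q,r}: !s=True s=False
s_1={p,q,r}: !s=True s=False
s_2={q}: !s=True s=False
s_3={r}: !s=True s=False
s_4={p,q,s}: !s=False s=True
s_5={q,s}: !s=False s=True
s_6={r,s}: !s=False s=True
s_7={r}: !s=True s=False
G(!s) holds globally = False
First violation at position 4.

Answer: 4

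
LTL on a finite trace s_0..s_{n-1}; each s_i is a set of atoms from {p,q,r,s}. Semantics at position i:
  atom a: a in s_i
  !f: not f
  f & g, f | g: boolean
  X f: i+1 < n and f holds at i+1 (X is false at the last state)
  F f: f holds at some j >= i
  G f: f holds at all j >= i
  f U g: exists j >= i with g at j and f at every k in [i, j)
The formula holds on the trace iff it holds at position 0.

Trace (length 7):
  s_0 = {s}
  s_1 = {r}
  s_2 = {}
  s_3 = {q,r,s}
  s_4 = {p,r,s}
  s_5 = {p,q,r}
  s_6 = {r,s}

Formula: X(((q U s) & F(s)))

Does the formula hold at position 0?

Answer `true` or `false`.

s_0={s}: X(((q U s) & F(s)))=False ((q U s) & F(s))=True (q U s)=True q=False s=True F(s)=True
s_1={r}: X(((q U s) & F(s)))=False ((q U s) & F(s))=False (q U s)=False q=False s=False F(s)=True
s_2={}: X(((q U s) & F(s)))=True ((q U s) & F(s))=False (q U s)=False q=False s=False F(s)=True
s_3={q,r,s}: X(((q U s) & F(s)))=True ((q U s) & F(s))=True (q U s)=True q=True s=True F(s)=True
s_4={p,r,s}: X(((q U s) & F(s)))=True ((q U s) & F(s))=True (q U s)=True q=False s=True F(s)=True
s_5={p,q,r}: X(((q U s) & F(s)))=True ((q U s) & F(s))=True (q U s)=True q=True s=False F(s)=True
s_6={r,s}: X(((q U s) & F(s)))=False ((q U s) & F(s))=True (q U s)=True q=False s=True F(s)=True

Answer: false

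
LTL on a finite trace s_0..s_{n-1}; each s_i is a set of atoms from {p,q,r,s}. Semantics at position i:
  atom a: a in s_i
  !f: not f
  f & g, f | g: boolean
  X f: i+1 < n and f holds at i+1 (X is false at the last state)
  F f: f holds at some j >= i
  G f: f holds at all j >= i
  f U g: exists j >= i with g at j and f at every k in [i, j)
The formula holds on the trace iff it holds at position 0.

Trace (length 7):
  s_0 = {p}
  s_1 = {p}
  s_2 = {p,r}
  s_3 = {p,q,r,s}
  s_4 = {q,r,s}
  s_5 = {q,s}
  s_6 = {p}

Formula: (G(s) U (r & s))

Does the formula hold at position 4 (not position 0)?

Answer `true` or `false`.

s_0={p}: (G(s) U (r & s))=False G(s)=False s=False (r & s)=False r=False
s_1={p}: (G(s) U (r & s))=False G(s)=False s=False (r & s)=False r=False
s_2={p,r}: (G(s) U (r & s))=False G(s)=False s=False (r & s)=False r=True
s_3={p,q,r,s}: (G(s) U (r & s))=True G(s)=False s=True (r & s)=True r=True
s_4={q,r,s}: (G(s) U (r & s))=True G(s)=False s=True (r & s)=True r=True
s_5={q,s}: (G(s) U (r & s))=False G(s)=False s=True (r & s)=False r=False
s_6={p}: (G(s) U (r & s))=False G(s)=False s=False (r & s)=False r=False
Evaluating at position 4: result = True

Answer: true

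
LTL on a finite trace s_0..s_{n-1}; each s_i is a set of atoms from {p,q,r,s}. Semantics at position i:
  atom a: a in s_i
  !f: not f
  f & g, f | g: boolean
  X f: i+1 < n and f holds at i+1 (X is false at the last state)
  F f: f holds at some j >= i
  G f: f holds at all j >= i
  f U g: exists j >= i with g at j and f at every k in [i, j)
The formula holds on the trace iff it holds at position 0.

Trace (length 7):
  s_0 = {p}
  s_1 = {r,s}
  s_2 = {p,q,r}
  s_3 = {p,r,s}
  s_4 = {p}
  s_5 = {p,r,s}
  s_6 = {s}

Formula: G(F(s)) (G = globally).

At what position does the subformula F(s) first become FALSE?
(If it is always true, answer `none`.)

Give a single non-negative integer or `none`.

s_0={p}: F(s)=True s=False
s_1={r,s}: F(s)=True s=True
s_2={p,q,r}: F(s)=True s=False
s_3={p,r,s}: F(s)=True s=True
s_4={p}: F(s)=True s=False
s_5={p,r,s}: F(s)=True s=True
s_6={s}: F(s)=True s=True
G(F(s)) holds globally = True
No violation — formula holds at every position.

Answer: none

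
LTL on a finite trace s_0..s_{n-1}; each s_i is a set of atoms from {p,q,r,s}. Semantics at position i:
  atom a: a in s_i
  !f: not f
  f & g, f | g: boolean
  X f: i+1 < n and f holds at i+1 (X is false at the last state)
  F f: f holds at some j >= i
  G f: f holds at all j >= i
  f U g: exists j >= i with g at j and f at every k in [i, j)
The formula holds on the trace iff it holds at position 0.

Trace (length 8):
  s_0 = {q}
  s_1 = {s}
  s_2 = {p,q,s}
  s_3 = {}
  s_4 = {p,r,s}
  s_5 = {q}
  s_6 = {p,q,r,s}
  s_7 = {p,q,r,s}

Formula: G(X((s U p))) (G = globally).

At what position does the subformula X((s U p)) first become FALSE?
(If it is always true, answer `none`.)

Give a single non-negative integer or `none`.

Answer: 2

Derivation:
s_0={q}: X((s U p))=True (s U p)=False s=False p=False
s_1={s}: X((s U p))=True (s U p)=True s=True p=False
s_2={p,q,s}: X((s U p))=False (s U p)=True s=True p=True
s_3={}: X((s U p))=True (s U p)=False s=False p=False
s_4={p,r,s}: X((s U p))=False (s U p)=True s=True p=True
s_5={q}: X((s U p))=True (s U p)=False s=False p=False
s_6={p,q,r,s}: X((s U p))=True (s U p)=True s=True p=True
s_7={p,q,r,s}: X((s U p))=False (s U p)=True s=True p=True
G(X((s U p))) holds globally = False
First violation at position 2.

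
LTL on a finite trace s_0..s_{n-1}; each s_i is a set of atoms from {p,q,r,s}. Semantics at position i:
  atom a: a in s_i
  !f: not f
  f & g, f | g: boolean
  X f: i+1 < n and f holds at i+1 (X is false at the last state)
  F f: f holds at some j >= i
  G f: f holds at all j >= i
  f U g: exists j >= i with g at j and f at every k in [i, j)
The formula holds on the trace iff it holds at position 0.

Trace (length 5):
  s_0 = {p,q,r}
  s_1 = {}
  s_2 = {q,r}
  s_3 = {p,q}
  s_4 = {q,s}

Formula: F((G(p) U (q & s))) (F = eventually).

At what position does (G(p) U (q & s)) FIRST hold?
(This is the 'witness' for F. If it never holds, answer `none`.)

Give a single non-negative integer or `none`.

Answer: 4

Derivation:
s_0={p,q,r}: (G(p) U (q & s))=False G(p)=False p=True (q & s)=False q=True s=False
s_1={}: (G(p) U (q & s))=False G(p)=False p=False (q & s)=False q=False s=False
s_2={q,r}: (G(p) U (q & s))=False G(p)=False p=False (q & s)=False q=True s=False
s_3={p,q}: (G(p) U (q & s))=False G(p)=False p=True (q & s)=False q=True s=False
s_4={q,s}: (G(p) U (q & s))=True G(p)=False p=False (q & s)=True q=True s=True
F((G(p) U (q & s))) holds; first witness at position 4.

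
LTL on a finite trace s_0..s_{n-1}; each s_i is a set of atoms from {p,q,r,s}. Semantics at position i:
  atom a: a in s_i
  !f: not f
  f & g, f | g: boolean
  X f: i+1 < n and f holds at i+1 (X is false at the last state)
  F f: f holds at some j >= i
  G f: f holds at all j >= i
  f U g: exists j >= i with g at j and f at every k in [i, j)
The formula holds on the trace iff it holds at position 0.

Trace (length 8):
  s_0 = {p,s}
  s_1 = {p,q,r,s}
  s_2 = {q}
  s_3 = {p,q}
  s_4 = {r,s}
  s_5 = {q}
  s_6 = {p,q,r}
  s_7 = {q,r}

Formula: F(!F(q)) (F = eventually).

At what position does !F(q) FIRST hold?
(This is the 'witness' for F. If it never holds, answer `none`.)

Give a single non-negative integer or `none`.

Answer: none

Derivation:
s_0={p,s}: !F(q)=False F(q)=True q=False
s_1={p,q,r,s}: !F(q)=False F(q)=True q=True
s_2={q}: !F(q)=False F(q)=True q=True
s_3={p,q}: !F(q)=False F(q)=True q=True
s_4={r,s}: !F(q)=False F(q)=True q=False
s_5={q}: !F(q)=False F(q)=True q=True
s_6={p,q,r}: !F(q)=False F(q)=True q=True
s_7={q,r}: !F(q)=False F(q)=True q=True
F(!F(q)) does not hold (no witness exists).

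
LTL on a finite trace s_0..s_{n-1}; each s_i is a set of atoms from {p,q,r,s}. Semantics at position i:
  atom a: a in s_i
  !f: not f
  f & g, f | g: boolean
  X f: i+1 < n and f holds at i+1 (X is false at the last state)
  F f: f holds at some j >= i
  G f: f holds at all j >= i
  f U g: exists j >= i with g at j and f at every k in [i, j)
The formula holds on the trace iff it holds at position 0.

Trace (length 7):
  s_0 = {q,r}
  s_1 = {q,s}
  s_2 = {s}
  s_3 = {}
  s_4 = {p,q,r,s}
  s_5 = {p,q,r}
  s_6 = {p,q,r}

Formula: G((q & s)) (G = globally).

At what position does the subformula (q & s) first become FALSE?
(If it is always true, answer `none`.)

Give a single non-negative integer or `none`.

s_0={q,r}: (q & s)=False q=True s=False
s_1={q,s}: (q & s)=True q=True s=True
s_2={s}: (q & s)=False q=False s=True
s_3={}: (q & s)=False q=False s=False
s_4={p,q,r,s}: (q & s)=True q=True s=True
s_5={p,q,r}: (q & s)=False q=True s=False
s_6={p,q,r}: (q & s)=False q=True s=False
G((q & s)) holds globally = False
First violation at position 0.

Answer: 0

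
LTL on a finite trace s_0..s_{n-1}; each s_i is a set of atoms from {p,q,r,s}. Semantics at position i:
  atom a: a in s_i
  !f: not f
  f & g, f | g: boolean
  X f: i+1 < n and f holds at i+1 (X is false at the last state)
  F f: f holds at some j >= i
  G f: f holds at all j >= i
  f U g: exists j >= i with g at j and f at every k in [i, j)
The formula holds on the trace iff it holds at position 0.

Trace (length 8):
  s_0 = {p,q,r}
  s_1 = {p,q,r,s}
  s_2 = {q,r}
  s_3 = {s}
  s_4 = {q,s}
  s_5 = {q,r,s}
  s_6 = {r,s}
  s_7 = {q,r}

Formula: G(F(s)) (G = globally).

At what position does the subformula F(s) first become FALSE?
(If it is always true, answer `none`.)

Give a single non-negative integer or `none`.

s_0={p,q,r}: F(s)=True s=False
s_1={p,q,r,s}: F(s)=True s=True
s_2={q,r}: F(s)=True s=False
s_3={s}: F(s)=True s=True
s_4={q,s}: F(s)=True s=True
s_5={q,r,s}: F(s)=True s=True
s_6={r,s}: F(s)=True s=True
s_7={q,r}: F(s)=False s=False
G(F(s)) holds globally = False
First violation at position 7.

Answer: 7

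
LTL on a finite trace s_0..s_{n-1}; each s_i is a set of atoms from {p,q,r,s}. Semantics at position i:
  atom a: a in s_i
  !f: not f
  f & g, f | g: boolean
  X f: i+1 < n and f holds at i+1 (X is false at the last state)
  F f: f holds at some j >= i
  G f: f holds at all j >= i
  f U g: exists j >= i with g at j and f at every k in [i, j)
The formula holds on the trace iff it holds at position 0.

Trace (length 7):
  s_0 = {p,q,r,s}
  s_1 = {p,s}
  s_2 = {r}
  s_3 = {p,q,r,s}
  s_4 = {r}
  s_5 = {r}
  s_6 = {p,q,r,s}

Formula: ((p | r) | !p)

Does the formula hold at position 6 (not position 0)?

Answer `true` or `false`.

Answer: true

Derivation:
s_0={p,q,r,s}: ((p | r) | !p)=True (p | r)=True p=True r=True !p=False
s_1={p,s}: ((p | r) | !p)=True (p | r)=True p=True r=False !p=False
s_2={r}: ((p | r) | !p)=True (p | r)=True p=False r=True !p=True
s_3={p,q,r,s}: ((p | r) | !p)=True (p | r)=True p=True r=True !p=False
s_4={r}: ((p | r) | !p)=True (p | r)=True p=False r=True !p=True
s_5={r}: ((p | r) | !p)=True (p | r)=True p=False r=True !p=True
s_6={p,q,r,s}: ((p | r) | !p)=True (p | r)=True p=True r=True !p=False
Evaluating at position 6: result = True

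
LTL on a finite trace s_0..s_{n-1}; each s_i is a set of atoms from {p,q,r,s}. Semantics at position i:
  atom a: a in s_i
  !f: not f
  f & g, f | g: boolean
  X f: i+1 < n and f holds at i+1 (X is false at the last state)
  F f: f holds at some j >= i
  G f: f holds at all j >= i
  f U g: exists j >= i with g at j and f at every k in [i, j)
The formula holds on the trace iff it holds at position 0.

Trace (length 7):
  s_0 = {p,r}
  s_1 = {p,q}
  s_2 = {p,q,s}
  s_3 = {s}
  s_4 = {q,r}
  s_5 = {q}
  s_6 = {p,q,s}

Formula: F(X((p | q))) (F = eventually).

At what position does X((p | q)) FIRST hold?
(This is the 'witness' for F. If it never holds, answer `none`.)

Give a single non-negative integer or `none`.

Answer: 0

Derivation:
s_0={p,r}: X((p | q))=True (p | q)=True p=True q=False
s_1={p,q}: X((p | q))=True (p | q)=True p=True q=True
s_2={p,q,s}: X((p | q))=False (p | q)=True p=True q=True
s_3={s}: X((p | q))=True (p | q)=False p=False q=False
s_4={q,r}: X((p | q))=True (p | q)=True p=False q=True
s_5={q}: X((p | q))=True (p | q)=True p=False q=True
s_6={p,q,s}: X((p | q))=False (p | q)=True p=True q=True
F(X((p | q))) holds; first witness at position 0.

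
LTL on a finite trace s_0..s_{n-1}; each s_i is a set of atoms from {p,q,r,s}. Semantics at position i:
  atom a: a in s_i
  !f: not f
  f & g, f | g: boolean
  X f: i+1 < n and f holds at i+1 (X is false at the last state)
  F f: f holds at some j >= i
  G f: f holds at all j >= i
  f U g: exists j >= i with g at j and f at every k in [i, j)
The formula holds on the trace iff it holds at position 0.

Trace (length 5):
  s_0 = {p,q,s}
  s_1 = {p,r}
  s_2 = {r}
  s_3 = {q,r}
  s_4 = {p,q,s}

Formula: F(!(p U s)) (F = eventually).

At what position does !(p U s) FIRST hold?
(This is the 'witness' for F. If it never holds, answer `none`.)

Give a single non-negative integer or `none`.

s_0={p,q,s}: !(p U s)=False (p U s)=True p=True s=True
s_1={p,r}: !(p U s)=True (p U s)=False p=True s=False
s_2={r}: !(p U s)=True (p U s)=False p=False s=False
s_3={q,r}: !(p U s)=True (p U s)=False p=False s=False
s_4={p,q,s}: !(p U s)=False (p U s)=True p=True s=True
F(!(p U s)) holds; first witness at position 1.

Answer: 1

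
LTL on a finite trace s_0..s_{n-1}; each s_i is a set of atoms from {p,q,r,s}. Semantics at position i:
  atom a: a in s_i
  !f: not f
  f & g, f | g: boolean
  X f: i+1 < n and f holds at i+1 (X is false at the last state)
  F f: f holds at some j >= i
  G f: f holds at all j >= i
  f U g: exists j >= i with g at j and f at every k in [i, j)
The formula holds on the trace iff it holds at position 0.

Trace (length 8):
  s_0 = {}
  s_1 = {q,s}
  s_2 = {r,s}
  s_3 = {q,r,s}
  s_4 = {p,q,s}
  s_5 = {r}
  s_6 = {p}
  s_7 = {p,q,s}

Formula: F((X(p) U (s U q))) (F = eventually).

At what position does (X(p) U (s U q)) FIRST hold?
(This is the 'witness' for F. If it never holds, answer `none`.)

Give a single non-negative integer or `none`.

s_0={}: (X(p) U (s U q))=False X(p)=False p=False (s U q)=False s=False q=False
s_1={q,s}: (X(p) U (s U q))=True X(p)=False p=False (s U q)=True s=True q=True
s_2={r,s}: (X(p) U (s U q))=True X(p)=False p=False (s U q)=True s=True q=False
s_3={q,r,s}: (X(p) U (s U q))=True X(p)=True p=False (s U q)=True s=True q=True
s_4={p,q,s}: (X(p) U (s U q))=True X(p)=False p=True (s U q)=True s=True q=True
s_5={r}: (X(p) U (s U q))=True X(p)=True p=False (s U q)=False s=False q=False
s_6={p}: (X(p) U (s U q))=True X(p)=True p=True (s U q)=False s=False q=False
s_7={p,q,s}: (X(p) U (s U q))=True X(p)=False p=True (s U q)=True s=True q=True
F((X(p) U (s U q))) holds; first witness at position 1.

Answer: 1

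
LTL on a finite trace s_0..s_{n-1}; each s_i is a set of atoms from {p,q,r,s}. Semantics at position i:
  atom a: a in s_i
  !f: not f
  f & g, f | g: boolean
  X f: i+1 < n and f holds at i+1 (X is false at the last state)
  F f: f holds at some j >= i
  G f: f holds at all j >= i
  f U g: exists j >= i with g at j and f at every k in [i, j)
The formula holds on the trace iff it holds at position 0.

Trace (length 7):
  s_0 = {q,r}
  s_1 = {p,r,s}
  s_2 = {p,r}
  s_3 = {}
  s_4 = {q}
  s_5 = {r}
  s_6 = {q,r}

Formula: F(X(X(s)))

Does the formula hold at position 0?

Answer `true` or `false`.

Answer: false

Derivation:
s_0={q,r}: F(X(X(s)))=False X(X(s))=False X(s)=True s=False
s_1={p,r,s}: F(X(X(s)))=False X(X(s))=False X(s)=False s=True
s_2={p,r}: F(X(X(s)))=False X(X(s))=False X(s)=False s=False
s_3={}: F(X(X(s)))=False X(X(s))=False X(s)=False s=False
s_4={q}: F(X(X(s)))=False X(X(s))=False X(s)=False s=False
s_5={r}: F(X(X(s)))=False X(X(s))=False X(s)=False s=False
s_6={q,r}: F(X(X(s)))=False X(X(s))=False X(s)=False s=False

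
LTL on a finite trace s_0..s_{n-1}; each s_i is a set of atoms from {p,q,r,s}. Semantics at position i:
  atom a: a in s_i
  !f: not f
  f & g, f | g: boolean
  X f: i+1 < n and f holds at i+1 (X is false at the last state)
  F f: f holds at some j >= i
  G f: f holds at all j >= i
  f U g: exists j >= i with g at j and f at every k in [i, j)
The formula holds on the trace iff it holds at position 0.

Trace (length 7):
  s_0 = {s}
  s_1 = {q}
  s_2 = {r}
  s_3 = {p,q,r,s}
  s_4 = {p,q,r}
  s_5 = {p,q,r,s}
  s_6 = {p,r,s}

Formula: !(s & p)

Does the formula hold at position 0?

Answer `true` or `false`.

Answer: true

Derivation:
s_0={s}: !(s & p)=True (s & p)=False s=True p=False
s_1={q}: !(s & p)=True (s & p)=False s=False p=False
s_2={r}: !(s & p)=True (s & p)=False s=False p=False
s_3={p,q,r,s}: !(s & p)=False (s & p)=True s=True p=True
s_4={p,q,r}: !(s & p)=True (s & p)=False s=False p=True
s_5={p,q,r,s}: !(s & p)=False (s & p)=True s=True p=True
s_6={p,r,s}: !(s & p)=False (s & p)=True s=True p=True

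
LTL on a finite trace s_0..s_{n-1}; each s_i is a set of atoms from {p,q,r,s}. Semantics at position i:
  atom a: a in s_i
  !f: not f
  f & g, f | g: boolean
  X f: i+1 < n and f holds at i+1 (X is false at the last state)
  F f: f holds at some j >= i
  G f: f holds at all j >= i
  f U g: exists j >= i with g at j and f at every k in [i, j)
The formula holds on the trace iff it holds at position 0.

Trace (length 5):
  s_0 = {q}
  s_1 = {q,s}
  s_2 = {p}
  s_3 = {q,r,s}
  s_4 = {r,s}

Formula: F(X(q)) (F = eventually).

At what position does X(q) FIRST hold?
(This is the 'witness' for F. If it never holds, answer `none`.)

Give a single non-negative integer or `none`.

s_0={q}: X(q)=True q=True
s_1={q,s}: X(q)=False q=True
s_2={p}: X(q)=True q=False
s_3={q,r,s}: X(q)=False q=True
s_4={r,s}: X(q)=False q=False
F(X(q)) holds; first witness at position 0.

Answer: 0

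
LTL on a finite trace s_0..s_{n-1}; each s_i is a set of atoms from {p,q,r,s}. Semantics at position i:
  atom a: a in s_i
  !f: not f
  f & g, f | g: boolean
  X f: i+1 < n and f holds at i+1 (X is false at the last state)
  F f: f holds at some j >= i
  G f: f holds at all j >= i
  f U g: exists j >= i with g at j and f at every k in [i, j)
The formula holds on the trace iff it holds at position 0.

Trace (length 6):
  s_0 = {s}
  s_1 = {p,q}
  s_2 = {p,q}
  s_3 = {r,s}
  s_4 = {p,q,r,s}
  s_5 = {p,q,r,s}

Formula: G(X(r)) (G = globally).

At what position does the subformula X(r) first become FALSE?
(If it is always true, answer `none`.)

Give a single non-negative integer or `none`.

s_0={s}: X(r)=False r=False
s_1={p,q}: X(r)=False r=False
s_2={p,q}: X(r)=True r=False
s_3={r,s}: X(r)=True r=True
s_4={p,q,r,s}: X(r)=True r=True
s_5={p,q,r,s}: X(r)=False r=True
G(X(r)) holds globally = False
First violation at position 0.

Answer: 0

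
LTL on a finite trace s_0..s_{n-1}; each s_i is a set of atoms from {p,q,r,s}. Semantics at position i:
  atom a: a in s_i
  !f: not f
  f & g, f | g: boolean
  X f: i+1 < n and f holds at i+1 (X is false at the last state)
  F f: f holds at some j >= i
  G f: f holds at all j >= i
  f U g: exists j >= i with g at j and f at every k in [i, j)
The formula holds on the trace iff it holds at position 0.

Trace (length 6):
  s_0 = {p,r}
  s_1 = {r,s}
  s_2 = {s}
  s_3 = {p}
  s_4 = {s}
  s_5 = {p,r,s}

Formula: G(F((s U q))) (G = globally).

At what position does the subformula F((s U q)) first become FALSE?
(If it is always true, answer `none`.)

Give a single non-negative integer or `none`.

Answer: 0

Derivation:
s_0={p,r}: F((s U q))=False (s U q)=False s=False q=False
s_1={r,s}: F((s U q))=False (s U q)=False s=True q=False
s_2={s}: F((s U q))=False (s U q)=False s=True q=False
s_3={p}: F((s U q))=False (s U q)=False s=False q=False
s_4={s}: F((s U q))=False (s U q)=False s=True q=False
s_5={p,r,s}: F((s U q))=False (s U q)=False s=True q=False
G(F((s U q))) holds globally = False
First violation at position 0.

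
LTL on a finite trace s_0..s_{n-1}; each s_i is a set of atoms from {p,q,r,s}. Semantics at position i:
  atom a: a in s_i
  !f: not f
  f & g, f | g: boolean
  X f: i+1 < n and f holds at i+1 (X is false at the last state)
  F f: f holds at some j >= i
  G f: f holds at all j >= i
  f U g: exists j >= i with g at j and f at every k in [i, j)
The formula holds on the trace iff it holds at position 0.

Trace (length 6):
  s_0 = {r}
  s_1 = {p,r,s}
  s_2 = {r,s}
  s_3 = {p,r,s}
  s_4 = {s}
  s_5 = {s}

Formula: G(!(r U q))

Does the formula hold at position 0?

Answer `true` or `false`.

s_0={r}: G(!(r U q))=True !(r U q)=True (r U q)=False r=True q=False
s_1={p,r,s}: G(!(r U q))=True !(r U q)=True (r U q)=False r=True q=False
s_2={r,s}: G(!(r U q))=True !(r U q)=True (r U q)=False r=True q=False
s_3={p,r,s}: G(!(r U q))=True !(r U q)=True (r U q)=False r=True q=False
s_4={s}: G(!(r U q))=True !(r U q)=True (r U q)=False r=False q=False
s_5={s}: G(!(r U q))=True !(r U q)=True (r U q)=False r=False q=False

Answer: true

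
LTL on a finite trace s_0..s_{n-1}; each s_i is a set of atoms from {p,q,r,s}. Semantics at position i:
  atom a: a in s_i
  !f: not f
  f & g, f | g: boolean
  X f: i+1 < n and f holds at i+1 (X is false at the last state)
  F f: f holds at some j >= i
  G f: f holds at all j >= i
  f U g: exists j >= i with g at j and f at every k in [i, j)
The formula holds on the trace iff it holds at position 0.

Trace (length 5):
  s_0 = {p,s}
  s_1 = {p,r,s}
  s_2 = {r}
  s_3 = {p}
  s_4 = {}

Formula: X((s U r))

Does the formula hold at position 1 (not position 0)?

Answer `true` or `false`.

s_0={p,s}: X((s U r))=True (s U r)=True s=True r=False
s_1={p,r,s}: X((s U r))=True (s U r)=True s=True r=True
s_2={r}: X((s U r))=False (s U r)=True s=False r=True
s_3={p}: X((s U r))=False (s U r)=False s=False r=False
s_4={}: X((s U r))=False (s U r)=False s=False r=False
Evaluating at position 1: result = True

Answer: true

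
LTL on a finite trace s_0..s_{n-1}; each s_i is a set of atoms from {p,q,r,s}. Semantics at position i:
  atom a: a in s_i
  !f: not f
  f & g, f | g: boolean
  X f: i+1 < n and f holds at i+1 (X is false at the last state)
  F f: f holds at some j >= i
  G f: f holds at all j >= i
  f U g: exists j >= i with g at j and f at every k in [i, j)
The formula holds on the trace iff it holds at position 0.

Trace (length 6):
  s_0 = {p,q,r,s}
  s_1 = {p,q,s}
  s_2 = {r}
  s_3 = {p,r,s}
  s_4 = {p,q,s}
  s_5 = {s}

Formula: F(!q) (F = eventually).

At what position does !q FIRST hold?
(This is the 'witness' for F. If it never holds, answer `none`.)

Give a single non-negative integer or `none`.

s_0={p,q,r,s}: !q=False q=True
s_1={p,q,s}: !q=False q=True
s_2={r}: !q=True q=False
s_3={p,r,s}: !q=True q=False
s_4={p,q,s}: !q=False q=True
s_5={s}: !q=True q=False
F(!q) holds; first witness at position 2.

Answer: 2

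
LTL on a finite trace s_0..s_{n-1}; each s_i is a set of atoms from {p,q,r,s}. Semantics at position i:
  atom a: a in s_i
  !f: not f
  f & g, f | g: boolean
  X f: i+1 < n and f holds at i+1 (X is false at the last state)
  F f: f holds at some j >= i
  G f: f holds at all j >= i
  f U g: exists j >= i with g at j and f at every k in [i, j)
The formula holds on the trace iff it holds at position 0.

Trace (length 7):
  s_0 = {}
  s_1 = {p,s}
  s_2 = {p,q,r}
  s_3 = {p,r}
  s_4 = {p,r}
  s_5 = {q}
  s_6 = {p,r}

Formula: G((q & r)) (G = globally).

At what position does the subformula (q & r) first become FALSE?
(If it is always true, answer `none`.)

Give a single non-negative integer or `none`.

s_0={}: (q & r)=False q=False r=False
s_1={p,s}: (q & r)=False q=False r=False
s_2={p,q,r}: (q & r)=True q=True r=True
s_3={p,r}: (q & r)=False q=False r=True
s_4={p,r}: (q & r)=False q=False r=True
s_5={q}: (q & r)=False q=True r=False
s_6={p,r}: (q & r)=False q=False r=True
G((q & r)) holds globally = False
First violation at position 0.

Answer: 0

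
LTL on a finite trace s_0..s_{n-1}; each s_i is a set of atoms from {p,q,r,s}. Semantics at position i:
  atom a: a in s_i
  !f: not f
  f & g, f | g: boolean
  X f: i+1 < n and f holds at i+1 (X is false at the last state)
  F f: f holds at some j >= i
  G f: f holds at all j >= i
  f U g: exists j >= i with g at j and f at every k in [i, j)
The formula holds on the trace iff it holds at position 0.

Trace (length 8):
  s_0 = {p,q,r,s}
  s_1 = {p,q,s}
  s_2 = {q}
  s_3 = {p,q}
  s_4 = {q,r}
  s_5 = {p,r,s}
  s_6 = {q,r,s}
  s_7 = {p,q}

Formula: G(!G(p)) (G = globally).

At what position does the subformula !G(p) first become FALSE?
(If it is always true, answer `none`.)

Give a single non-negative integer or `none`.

s_0={p,q,r,s}: !G(p)=True G(p)=False p=True
s_1={p,q,s}: !G(p)=True G(p)=False p=True
s_2={q}: !G(p)=True G(p)=False p=False
s_3={p,q}: !G(p)=True G(p)=False p=True
s_4={q,r}: !G(p)=True G(p)=False p=False
s_5={p,r,s}: !G(p)=True G(p)=False p=True
s_6={q,r,s}: !G(p)=True G(p)=False p=False
s_7={p,q}: !G(p)=False G(p)=True p=True
G(!G(p)) holds globally = False
First violation at position 7.

Answer: 7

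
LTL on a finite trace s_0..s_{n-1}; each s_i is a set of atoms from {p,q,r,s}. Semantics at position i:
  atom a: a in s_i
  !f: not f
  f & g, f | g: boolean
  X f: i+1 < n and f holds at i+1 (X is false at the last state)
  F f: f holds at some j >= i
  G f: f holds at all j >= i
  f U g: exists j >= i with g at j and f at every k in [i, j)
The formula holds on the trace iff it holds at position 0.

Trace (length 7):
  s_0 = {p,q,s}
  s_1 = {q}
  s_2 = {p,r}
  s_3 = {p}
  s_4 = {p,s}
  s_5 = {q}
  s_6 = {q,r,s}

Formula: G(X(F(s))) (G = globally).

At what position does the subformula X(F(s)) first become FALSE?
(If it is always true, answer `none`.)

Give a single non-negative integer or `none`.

Answer: 6

Derivation:
s_0={p,q,s}: X(F(s))=True F(s)=True s=True
s_1={q}: X(F(s))=True F(s)=True s=False
s_2={p,r}: X(F(s))=True F(s)=True s=False
s_3={p}: X(F(s))=True F(s)=True s=False
s_4={p,s}: X(F(s))=True F(s)=True s=True
s_5={q}: X(F(s))=True F(s)=True s=False
s_6={q,r,s}: X(F(s))=False F(s)=True s=True
G(X(F(s))) holds globally = False
First violation at position 6.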